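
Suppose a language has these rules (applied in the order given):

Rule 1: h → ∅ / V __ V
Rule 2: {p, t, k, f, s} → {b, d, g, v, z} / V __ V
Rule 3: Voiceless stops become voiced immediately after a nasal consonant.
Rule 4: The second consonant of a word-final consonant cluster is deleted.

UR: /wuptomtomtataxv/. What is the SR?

wuptomdomdadax

Rule 1 (intervocalic h-deletion): no segment meets the environment; /wuptomtomtataxv/ is unchanged.
Rule 2 (intervocalic voicing): /t/ is a voiceless obstruent between vowels /a/ and /a/, so it voices to [d]. /wuptomtomtataxv/ → wuptomtomtadaxv.
Rule 3 (post-nasal voicing): /t/ is a voiceless stop immediately after the nasal /m/, so it voices to [d]. /t/ is a voiceless stop immediately after the nasal /m/, so it voices to [d]. /wuptomtomtadaxv/ → wuptomdomdadaxv.
Rule 4 (final cluster simplification): /v/ is the second consonant of a word-final cluster /xv/, so it deletes. /wuptomdomdadaxv/ → wuptomdomdadax.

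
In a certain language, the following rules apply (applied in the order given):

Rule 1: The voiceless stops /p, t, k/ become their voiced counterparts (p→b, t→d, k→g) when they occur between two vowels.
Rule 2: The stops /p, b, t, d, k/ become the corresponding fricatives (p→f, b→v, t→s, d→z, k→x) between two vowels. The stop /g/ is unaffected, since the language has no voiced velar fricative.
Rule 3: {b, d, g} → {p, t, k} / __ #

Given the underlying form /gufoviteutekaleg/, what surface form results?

Rule 1 (intervocalic voicing): /t/ is a voiceless stop between vowels /i/ and /e/, so it voices to [d]. /t/ is a voiceless stop between vowels /u/ and /e/, so it voices to [d]. /k/ is a voiceless stop between vowels /e/ and /a/, so it voices to [g]. /gufoviteutekaleg/ → gufovideudegaleg.
Rule 2 (intervocalic spirantization): /d/ is a stop between vowels /i/ and /e/, so it spirantizes to the fricative [z]. /d/ is a stop between vowels /u/ and /e/, so it spirantizes to the fricative [z]. /gufovideudegaleg/ → gufovizeuzegaleg.
Rule 3 (final devoicing): /g/ is a voiced stop in word-final position, so it devoices to [k]. /gufovizeuzegaleg/ → gufovizeuzegalek.

gufovizeuzegalek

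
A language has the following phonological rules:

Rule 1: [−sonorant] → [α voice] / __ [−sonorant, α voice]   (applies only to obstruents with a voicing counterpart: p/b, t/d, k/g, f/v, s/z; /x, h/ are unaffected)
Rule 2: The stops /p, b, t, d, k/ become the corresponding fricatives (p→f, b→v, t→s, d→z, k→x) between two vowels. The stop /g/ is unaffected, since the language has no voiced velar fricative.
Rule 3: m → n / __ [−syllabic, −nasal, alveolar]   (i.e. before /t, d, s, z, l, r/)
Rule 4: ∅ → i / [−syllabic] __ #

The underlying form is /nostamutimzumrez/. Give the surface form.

nostamusinzunrezi

Rule 1 (regressive voicing assimilation): no segment meets the environment; /nostamutimzumrez/ is unchanged.
Rule 2 (intervocalic spirantization): /t/ is a stop between vowels /u/ and /i/, so it spirantizes to the fricative [s]. /nostamutimzumrez/ → nostamusimzumrez.
Rule 3 (nasal place assimilation): /m/ precedes the alveolar consonant /z/, so it assimilates in place to [n]. /m/ precedes the alveolar consonant /r/, so it assimilates in place to [n]. /nostamusimzumrez/ → nostamusinzunrez.
Rule 4 (final i-epenthesis): the form ends in the consonant /z/, so [i] is inserted word-finally. /nostamusinzunrez/ → nostamusinzunrezi.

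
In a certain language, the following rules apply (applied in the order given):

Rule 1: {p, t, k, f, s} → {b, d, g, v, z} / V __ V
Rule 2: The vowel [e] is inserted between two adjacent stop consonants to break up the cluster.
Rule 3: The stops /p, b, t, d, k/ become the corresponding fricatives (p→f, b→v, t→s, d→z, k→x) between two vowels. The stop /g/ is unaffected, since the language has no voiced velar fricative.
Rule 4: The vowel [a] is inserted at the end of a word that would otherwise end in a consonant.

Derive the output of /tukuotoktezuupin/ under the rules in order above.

tuguozoxesezuuvina

Rule 1 (intervocalic voicing): /k/ is a voiceless obstruent between vowels /u/ and /u/, so it voices to [g]. /t/ is a voiceless obstruent between vowels /o/ and /o/, so it voices to [d]. /p/ is a voiceless obstruent between vowels /u/ and /i/, so it voices to [b]. /tukuotoktezuupin/ → tuguodoktezuubin.
Rule 2 (stop-cluster e-epenthesis): /k/ and /t/ form a stop–stop cluster, so [e] is inserted between them. /tuguodoktezuubin/ → tuguodoketezuubin.
Rule 3 (intervocalic spirantization): /d/ is a stop between vowels /o/ and /o/, so it spirantizes to the fricative [z]. /k/ is a stop between vowels /o/ and /e/, so it spirantizes to the fricative [x]. /t/ is a stop between vowels /e/ and /e/, so it spirantizes to the fricative [s]. /b/ is a stop between vowels /u/ and /i/, so it spirantizes to the fricative [v]. /tuguodoketezuubin/ → tuguozoxesezuuvin.
Rule 4 (final a-epenthesis): the form ends in the consonant /n/, so [a] is inserted word-finally. /tuguozoxesezuuvin/ → tuguozoxesezuuvina.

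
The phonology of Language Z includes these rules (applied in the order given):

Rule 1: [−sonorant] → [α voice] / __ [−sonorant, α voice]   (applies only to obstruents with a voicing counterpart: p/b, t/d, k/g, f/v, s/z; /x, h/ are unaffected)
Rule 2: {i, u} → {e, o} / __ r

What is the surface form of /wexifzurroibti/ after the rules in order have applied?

Rule 1 (regressive voicing assimilation): /f/ precedes the voiced obstruent /z/, so it voices to [v] by assimilation. /b/ precedes the voiceless obstruent /t/, so it devoices to [p] by assimilation. /wexifzurroibti/ → wexivzurroipti.
Rule 2 (pre-rhotic lowering): /u/ is a high vowel immediately before /r/, so it lowers to [o]. /wexivzurroipti/ → wexivzorroipti.

wexivzorroipti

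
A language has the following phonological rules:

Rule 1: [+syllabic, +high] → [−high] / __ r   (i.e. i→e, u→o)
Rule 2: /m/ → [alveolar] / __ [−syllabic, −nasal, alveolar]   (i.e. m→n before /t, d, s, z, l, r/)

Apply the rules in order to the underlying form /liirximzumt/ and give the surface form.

lierxinzunt

Rule 1 (pre-rhotic lowering): /i/ is a high vowel immediately before /r/, so it lowers to [e]. /liirximzumt/ → lierximzumt.
Rule 2 (nasal place assimilation): /m/ precedes the alveolar consonant /z/, so it assimilates in place to [n]. /m/ precedes the alveolar consonant /t/, so it assimilates in place to [n]. /lierximzumt/ → lierxinzunt.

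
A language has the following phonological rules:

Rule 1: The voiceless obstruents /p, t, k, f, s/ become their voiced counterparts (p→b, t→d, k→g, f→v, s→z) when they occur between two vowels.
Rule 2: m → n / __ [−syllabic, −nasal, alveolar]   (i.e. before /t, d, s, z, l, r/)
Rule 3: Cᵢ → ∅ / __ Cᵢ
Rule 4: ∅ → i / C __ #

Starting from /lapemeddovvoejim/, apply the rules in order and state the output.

labemedovoejimi

Rule 1 (intervocalic voicing): /p/ is a voiceless obstruent between vowels /a/ and /e/, so it voices to [b]. /lapemeddovvoejim/ → labemeddovvoejim.
Rule 2 (nasal place assimilation): no segment meets the environment; /labemeddovvoejim/ is unchanged.
Rule 3 (degemination): /dd/ is a geminate; the first /d/ deletes. /vv/ is a geminate; the first /v/ deletes. /labemeddovvoejim/ → labemedovoejim.
Rule 4 (final i-epenthesis): the form ends in the consonant /m/, so [i] is inserted word-finally. /labemedovoejim/ → labemedovoejimi.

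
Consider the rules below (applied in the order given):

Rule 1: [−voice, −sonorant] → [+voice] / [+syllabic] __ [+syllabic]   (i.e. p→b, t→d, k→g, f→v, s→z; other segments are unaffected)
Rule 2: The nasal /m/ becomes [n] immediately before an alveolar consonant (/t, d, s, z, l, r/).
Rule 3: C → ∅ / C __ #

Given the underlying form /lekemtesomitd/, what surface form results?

Rule 1 (intervocalic voicing): /k/ is a voiceless obstruent between vowels /e/ and /e/, so it voices to [g]. /s/ is a voiceless obstruent between vowels /e/ and /o/, so it voices to [z]. /lekemtesomitd/ → legemtezomitd.
Rule 2 (nasal place assimilation): /m/ precedes the alveolar consonant /t/, so it assimilates in place to [n]. /legemtezomitd/ → legentezomitd.
Rule 3 (final cluster simplification): /d/ is the second consonant of a word-final cluster /td/, so it deletes. /legentezomitd/ → legentezomit.

legentezomit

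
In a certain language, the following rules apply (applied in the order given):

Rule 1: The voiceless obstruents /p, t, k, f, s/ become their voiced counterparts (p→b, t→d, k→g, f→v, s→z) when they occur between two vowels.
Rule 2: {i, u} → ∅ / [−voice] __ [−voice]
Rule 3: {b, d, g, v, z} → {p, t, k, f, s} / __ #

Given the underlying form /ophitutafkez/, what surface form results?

ophidudafkes

Rule 1 (intervocalic voicing): /t/ is a voiceless obstruent between vowels /i/ and /u/, so it voices to [d]. /t/ is a voiceless obstruent between vowels /u/ and /a/, so it voices to [d]. /ophitutafkez/ → ophidudafkez.
Rule 2 (high vowel syncope): no segment meets the environment; /ophidudafkez/ is unchanged.
Rule 3 (final devoicing): /z/ is a voiced obstruent in word-final position, so it devoices to [s]. /ophidudafkez/ → ophidudafkes.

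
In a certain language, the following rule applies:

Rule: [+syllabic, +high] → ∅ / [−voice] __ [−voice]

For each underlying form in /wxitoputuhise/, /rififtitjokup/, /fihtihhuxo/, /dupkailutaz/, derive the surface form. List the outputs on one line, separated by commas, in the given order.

wxtopthse, riffttjokp, fhthhxo, dupkailutaz

/wxitoputuhise/: /i/ is a high vowel flanked by voiceless consonants /x/ and /t/, so it deletes. /u/ is a high vowel flanked by voiceless consonants /p/ and /t/, so it deletes. /u/ is a high vowel flanked by voiceless consonants /t/ and /h/, so it deletes. /i/ is a high vowel flanked by voiceless consonants /h/ and /s/, so it deletes. → [wxtopthse].
/rififtitjokup/: /i/ is a high vowel flanked by voiceless consonants /f/ and /f/, so it deletes. /i/ is a high vowel flanked by voiceless consonants /t/ and /t/, so it deletes. /u/ is a high vowel flanked by voiceless consonants /k/ and /p/, so it deletes. → [riffttjokp].
/fihtihhuxo/: /i/ is a high vowel flanked by voiceless consonants /f/ and /h/, so it deletes. /i/ is a high vowel flanked by voiceless consonants /t/ and /h/, so it deletes. /u/ is a high vowel flanked by voiceless consonants /h/ and /x/, so it deletes. → [fhthhxo].
/dupkailutaz/: the rule's environment is not met; surfaces unchanged as [dupkailutaz].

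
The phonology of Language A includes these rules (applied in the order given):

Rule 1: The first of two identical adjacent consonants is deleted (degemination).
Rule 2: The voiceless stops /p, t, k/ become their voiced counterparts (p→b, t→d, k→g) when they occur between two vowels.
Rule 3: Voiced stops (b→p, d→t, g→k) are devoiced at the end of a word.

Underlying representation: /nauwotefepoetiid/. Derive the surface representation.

Rule 1 (degemination): no segment meets the environment; /nauwotefepoetiid/ is unchanged.
Rule 2 (intervocalic voicing): /t/ is a voiceless stop between vowels /o/ and /e/, so it voices to [d]. /p/ is a voiceless stop between vowels /e/ and /o/, so it voices to [b]. /t/ is a voiceless stop between vowels /e/ and /i/, so it voices to [d]. /nauwotefepoetiid/ → nauwodefeboediid.
Rule 3 (final devoicing): /d/ is a voiced stop in word-final position, so it devoices to [t]. /nauwodefeboediid/ → nauwodefeboediit.

nauwodefeboediit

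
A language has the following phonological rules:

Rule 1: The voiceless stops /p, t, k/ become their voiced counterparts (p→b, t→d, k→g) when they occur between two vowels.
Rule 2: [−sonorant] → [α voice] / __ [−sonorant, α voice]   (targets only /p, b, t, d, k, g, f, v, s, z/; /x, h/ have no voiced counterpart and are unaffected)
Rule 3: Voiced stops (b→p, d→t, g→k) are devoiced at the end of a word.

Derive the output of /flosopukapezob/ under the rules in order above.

Rule 1 (intervocalic voicing): /p/ is a voiceless stop between vowels /o/ and /u/, so it voices to [b]. /k/ is a voiceless stop between vowels /u/ and /a/, so it voices to [g]. /p/ is a voiceless stop between vowels /a/ and /e/, so it voices to [b]. /flosopukapezob/ → flosobugabezob.
Rule 2 (regressive voicing assimilation): no segment meets the environment; /flosobugabezob/ is unchanged.
Rule 3 (final devoicing): /b/ is a voiced stop in word-final position, so it devoices to [p]. /flosobugabezob/ → flosobugabezop.

flosobugabezop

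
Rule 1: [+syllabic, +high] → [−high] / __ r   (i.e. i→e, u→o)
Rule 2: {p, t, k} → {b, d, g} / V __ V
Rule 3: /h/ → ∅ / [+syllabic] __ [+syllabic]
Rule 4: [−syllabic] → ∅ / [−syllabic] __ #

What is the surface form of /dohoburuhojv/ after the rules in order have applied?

Rule 1 (pre-rhotic lowering): /u/ is a high vowel immediately before /r/, so it lowers to [o]. /dohoburuhojv/ → dohoboruhojv.
Rule 2 (intervocalic voicing): no segment meets the environment; /dohoboruhojv/ is unchanged.
Rule 3 (intervocalic h-deletion): /h/ occurs between vowels /o/ and /o/, so it deletes. /h/ occurs between vowels /u/ and /o/, so it deletes. /dohoboruhojv/ → dooboruojv.
Rule 4 (final cluster simplification): /v/ is the second consonant of a word-final cluster /jv/, so it deletes. /dooboruojv/ → dooboruoj.

dooboruoj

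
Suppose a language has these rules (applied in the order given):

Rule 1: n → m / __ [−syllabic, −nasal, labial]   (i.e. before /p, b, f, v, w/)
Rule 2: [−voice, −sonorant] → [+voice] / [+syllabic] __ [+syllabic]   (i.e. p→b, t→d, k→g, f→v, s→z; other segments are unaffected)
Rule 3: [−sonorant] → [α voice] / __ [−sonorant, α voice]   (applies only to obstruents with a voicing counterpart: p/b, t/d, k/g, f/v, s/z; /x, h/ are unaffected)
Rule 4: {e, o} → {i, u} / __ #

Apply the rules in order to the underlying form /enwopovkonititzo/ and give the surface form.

emwobofkonididzu

Rule 1 (nasal place assimilation): /n/ precedes the labial consonant /w/, so it assimilates in place to [m]. /enwopovkonititzo/ → emwopovkonititzo.
Rule 2 (intervocalic voicing): /p/ is a voiceless obstruent between vowels /o/ and /o/, so it voices to [b]. /t/ is a voiceless obstruent between vowels /i/ and /i/, so it voices to [d]. /emwopovkonititzo/ → emwobovkoniditzo.
Rule 3 (regressive voicing assimilation): /v/ precedes the voiceless obstruent /k/, so it devoices to [f] by assimilation. /t/ precedes the voiced obstruent /z/, so it voices to [d] by assimilation. /emwobovkoniditzo/ → emwobofkonididzo.
Rule 4 (final vowel raising): /o/ is a mid vowel in word-final position, so it raises to [u]. /emwobofkonididzo/ → emwobofkonididzu.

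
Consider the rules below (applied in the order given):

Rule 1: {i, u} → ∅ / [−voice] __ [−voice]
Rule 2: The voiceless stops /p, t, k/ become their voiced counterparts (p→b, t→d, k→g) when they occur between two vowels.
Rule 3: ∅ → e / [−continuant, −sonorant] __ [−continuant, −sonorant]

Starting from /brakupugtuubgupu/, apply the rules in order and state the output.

Rule 1 (high vowel syncope): /u/ is a high vowel flanked by voiceless consonants /k/ and /p/, so it deletes. /brakupugtuubgupu/ → brakpugtuubgupu.
Rule 2 (intervocalic voicing): /p/ is a voiceless stop between vowels /u/ and /u/, so it voices to [b]. /brakpugtuubgupu/ → brakpugtuubgubu.
Rule 3 (stop-cluster e-epenthesis): /k/ and /p/ form a stop–stop cluster, so [e] is inserted between them. /g/ and /t/ form a stop–stop cluster, so [e] is inserted between them. /b/ and /g/ form a stop–stop cluster, so [e] is inserted between them. /brakpugtuubgubu/ → brakepugetuubegubu.

brakepugetuubegubu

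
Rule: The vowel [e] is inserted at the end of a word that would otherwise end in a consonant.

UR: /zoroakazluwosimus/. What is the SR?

the form ends in the consonant /s/, so [e] is inserted word-finally.
Surface form: [zoroakazluwosimuse].

zoroakazluwosimuse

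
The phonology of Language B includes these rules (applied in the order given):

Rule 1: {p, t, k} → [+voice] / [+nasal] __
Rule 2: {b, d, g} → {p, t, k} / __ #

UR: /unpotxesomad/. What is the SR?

unbotxesomat

Rule 1 (post-nasal voicing): /p/ is a voiceless stop immediately after the nasal /n/, so it voices to [b]. /unpotxesomad/ → unbotxesomad.
Rule 2 (final devoicing): /d/ is a voiced stop in word-final position, so it devoices to [t]. /unbotxesomad/ → unbotxesomat.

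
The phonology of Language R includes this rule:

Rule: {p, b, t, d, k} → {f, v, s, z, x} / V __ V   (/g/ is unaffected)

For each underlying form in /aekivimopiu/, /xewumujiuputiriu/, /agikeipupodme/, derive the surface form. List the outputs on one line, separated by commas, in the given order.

aexivimofiu, xewumujiufusiriu, agixeifufodme

/aekivimopiu/: /k/ is a stop between vowels /e/ and /i/, so it spirantizes to the fricative [x]. /p/ is a stop between vowels /o/ and /i/, so it spirantizes to the fricative [f]. → [aexivimofiu].
/xewumujiuputiriu/: /p/ is a stop between vowels /u/ and /u/, so it spirantizes to the fricative [f]. /t/ is a stop between vowels /u/ and /i/, so it spirantizes to the fricative [s]. → [xewumujiufusiriu].
/agikeipupodme/: /k/ is a stop between vowels /i/ and /e/, so it spirantizes to the fricative [x]. /p/ is a stop between vowels /i/ and /u/, so it spirantizes to the fricative [f]. /p/ is a stop between vowels /u/ and /o/, so it spirantizes to the fricative [f]. → [agixeifufodme].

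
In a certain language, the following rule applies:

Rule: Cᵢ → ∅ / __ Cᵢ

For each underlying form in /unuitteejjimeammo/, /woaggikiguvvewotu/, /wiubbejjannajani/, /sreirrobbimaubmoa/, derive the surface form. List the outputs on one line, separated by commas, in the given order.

unuiteejimeamo, woagikiguvewotu, wiubejanajani, sreirobimaubmoa

/unuitteejjimeammo/: /tt/ is a geminate; the first /t/ deletes. /jj/ is a geminate; the first /j/ deletes. /mm/ is a geminate; the first /m/ deletes. → [unuiteejimeamo].
/woaggikiguvvewotu/: /gg/ is a geminate; the first /g/ deletes. /vv/ is a geminate; the first /v/ deletes. → [woagikiguvewotu].
/wiubbejjannajani/: /bb/ is a geminate; the first /b/ deletes. /jj/ is a geminate; the first /j/ deletes. /nn/ is a geminate; the first /n/ deletes. → [wiubejanajani].
/sreirrobbimaubmoa/: /rr/ is a geminate; the first /r/ deletes. /bb/ is a geminate; the first /b/ deletes. → [sreirobimaubmoa].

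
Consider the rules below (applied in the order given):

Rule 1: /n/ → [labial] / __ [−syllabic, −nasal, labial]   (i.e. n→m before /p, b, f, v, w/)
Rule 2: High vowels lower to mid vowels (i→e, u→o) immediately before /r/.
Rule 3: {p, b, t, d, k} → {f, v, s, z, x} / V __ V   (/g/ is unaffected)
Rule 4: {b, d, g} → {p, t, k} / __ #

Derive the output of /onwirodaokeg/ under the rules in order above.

Rule 1 (nasal place assimilation): /n/ precedes the labial consonant /w/, so it assimilates in place to [m]. /onwirodaokeg/ → omwirodaokeg.
Rule 2 (pre-rhotic lowering): /i/ is a high vowel immediately before /r/, so it lowers to [e]. /omwirodaokeg/ → omwerodaokeg.
Rule 3 (intervocalic spirantization): /d/ is a stop between vowels /o/ and /a/, so it spirantizes to the fricative [z]. /k/ is a stop between vowels /o/ and /e/, so it spirantizes to the fricative [x]. /omwerodaokeg/ → omwerozaoxeg.
Rule 4 (final devoicing): /g/ is a voiced stop in word-final position, so it devoices to [k]. /omwerozaoxeg/ → omwerozaoxek.

omwerozaoxek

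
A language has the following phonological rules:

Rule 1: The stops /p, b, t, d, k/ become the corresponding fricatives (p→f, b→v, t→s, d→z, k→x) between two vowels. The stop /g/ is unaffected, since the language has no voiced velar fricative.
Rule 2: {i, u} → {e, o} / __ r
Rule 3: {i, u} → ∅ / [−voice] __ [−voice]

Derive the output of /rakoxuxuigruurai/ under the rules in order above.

raxoxxuigruorai

Rule 1 (intervocalic spirantization): /k/ is a stop between vowels /a/ and /o/, so it spirantizes to the fricative [x]. /rakoxuxuigruurai/ → raxoxuxuigruurai.
Rule 2 (pre-rhotic lowering): /u/ is a high vowel immediately before /r/, so it lowers to [o]. /raxoxuxuigruurai/ → raxoxuxuigruorai.
Rule 3 (high vowel syncope): /u/ is a high vowel flanked by voiceless consonants /x/ and /x/, so it deletes. /raxoxuxuigruorai/ → raxoxxuigruorai.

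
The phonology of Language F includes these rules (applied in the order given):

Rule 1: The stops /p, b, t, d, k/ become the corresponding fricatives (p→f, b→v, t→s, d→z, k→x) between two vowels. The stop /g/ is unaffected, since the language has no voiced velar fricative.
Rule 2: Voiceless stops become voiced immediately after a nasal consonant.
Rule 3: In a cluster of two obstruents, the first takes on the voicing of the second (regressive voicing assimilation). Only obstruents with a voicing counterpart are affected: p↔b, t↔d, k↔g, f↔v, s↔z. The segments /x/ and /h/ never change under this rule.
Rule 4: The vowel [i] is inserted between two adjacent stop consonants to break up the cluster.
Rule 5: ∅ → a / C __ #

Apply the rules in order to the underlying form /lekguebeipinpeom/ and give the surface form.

Rule 1 (intervocalic spirantization): /b/ is a stop between vowels /e/ and /e/, so it spirantizes to the fricative [v]. /p/ is a stop between vowels /i/ and /i/, so it spirantizes to the fricative [f]. /lekguebeipinpeom/ → lekgueveifinpeom.
Rule 2 (post-nasal voicing): /p/ is a voiceless stop immediately after the nasal /n/, so it voices to [b]. /lekgueveifinpeom/ → lekgueveifinbeom.
Rule 3 (regressive voicing assimilation): /k/ precedes the voiced obstruent /g/, so it voices to [g] by assimilation. /lekgueveifinbeom/ → leggueveifinbeom.
Rule 4 (stop-cluster i-epenthesis): /g/ and /g/ form a stop–stop cluster, so [i] is inserted between them. /leggueveifinbeom/ → legigueveifinbeom.
Rule 5 (final a-epenthesis): the form ends in the consonant /m/, so [a] is inserted word-finally. /legigueveifinbeom/ → legigueveifinbeoma.

legigueveifinbeoma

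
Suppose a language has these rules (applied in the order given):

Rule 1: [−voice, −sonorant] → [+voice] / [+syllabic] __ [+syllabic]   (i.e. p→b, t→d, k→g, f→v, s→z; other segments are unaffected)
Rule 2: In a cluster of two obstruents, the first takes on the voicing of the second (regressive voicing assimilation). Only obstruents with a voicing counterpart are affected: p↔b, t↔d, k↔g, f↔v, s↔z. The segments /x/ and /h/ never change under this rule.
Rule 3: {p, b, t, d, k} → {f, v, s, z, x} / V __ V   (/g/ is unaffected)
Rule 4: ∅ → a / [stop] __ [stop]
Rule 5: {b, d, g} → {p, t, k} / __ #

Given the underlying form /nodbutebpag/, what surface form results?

nodabuzepapak

Rule 1 (intervocalic voicing): /t/ is a voiceless obstruent between vowels /u/ and /e/, so it voices to [d]. /nodbutebpag/ → nodbudebpag.
Rule 2 (regressive voicing assimilation): /b/ precedes the voiceless obstruent /p/, so it devoices to [p] by assimilation. /nodbudebpag/ → nodbudeppag.
Rule 3 (intervocalic spirantization): /d/ is a stop between vowels /u/ and /e/, so it spirantizes to the fricative [z]. /nodbudeppag/ → nodbuzeppag.
Rule 4 (stop-cluster a-epenthesis): /d/ and /b/ form a stop–stop cluster, so [a] is inserted between them. /p/ and /p/ form a stop–stop cluster, so [a] is inserted between them. /nodbuzeppag/ → nodabuzepapag.
Rule 5 (final devoicing): /g/ is a voiced stop in word-final position, so it devoices to [k]. /nodabuzepapag/ → nodabuzepapak.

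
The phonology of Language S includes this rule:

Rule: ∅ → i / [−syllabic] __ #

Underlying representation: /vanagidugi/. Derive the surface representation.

vanagidugi

No segment of /vanagidugi/ meets the structural description of the rule, so the form surfaces unchanged.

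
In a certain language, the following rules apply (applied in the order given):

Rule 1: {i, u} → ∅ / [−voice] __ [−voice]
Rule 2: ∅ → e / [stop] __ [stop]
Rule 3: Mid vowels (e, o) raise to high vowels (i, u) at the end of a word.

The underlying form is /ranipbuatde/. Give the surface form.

Rule 1 (high vowel syncope): no segment meets the environment; /ranipbuatde/ is unchanged.
Rule 2 (stop-cluster e-epenthesis): /p/ and /b/ form a stop–stop cluster, so [e] is inserted between them. /t/ and /d/ form a stop–stop cluster, so [e] is inserted between them. /ranipbuatde/ → ranipebuatede.
Rule 3 (final vowel raising): /e/ is a mid vowel in word-final position, so it raises to [i]. /ranipebuatede/ → ranipebuatedi.

ranipebuatedi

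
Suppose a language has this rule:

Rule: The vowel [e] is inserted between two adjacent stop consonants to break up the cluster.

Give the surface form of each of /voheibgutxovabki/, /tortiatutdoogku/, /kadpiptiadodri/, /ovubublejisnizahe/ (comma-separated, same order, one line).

voheibegutxovabeki, tortiatutedoogeku, kadepipetiadodri, ovubublejisnizahe

/voheibgutxovabki/: /b/ and /g/ form a stop–stop cluster, so [e] is inserted between them. /b/ and /k/ form a stop–stop cluster, so [e] is inserted between them. → [voheibegutxovabeki].
/tortiatutdoogku/: /t/ and /d/ form a stop–stop cluster, so [e] is inserted between them. /g/ and /k/ form a stop–stop cluster, so [e] is inserted between them. → [tortiatutedoogeku].
/kadpiptiadodri/: /d/ and /p/ form a stop–stop cluster, so [e] is inserted between them. /p/ and /t/ form a stop–stop cluster, so [e] is inserted between them. → [kadepipetiadodri].
/ovubublejisnizahe/: the rule's environment is not met; surfaces unchanged as [ovubublejisnizahe].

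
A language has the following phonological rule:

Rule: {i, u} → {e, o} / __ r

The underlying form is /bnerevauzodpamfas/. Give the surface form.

No segment of /bnerevauzodpamfas/ meets the structural description of the rule, so the form surfaces unchanged.

bnerevauzodpamfas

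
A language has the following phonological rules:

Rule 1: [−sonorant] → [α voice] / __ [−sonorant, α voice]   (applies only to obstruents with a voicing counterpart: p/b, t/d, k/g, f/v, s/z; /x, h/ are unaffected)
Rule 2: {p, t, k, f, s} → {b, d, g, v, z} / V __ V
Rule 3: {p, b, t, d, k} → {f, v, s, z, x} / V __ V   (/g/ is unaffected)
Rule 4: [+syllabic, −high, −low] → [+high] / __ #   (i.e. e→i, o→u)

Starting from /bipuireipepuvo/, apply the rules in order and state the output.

Rule 1 (regressive voicing assimilation): no segment meets the environment; /bipuireipepuvo/ is unchanged.
Rule 2 (intervocalic voicing): /p/ is a voiceless obstruent between vowels /i/ and /u/, so it voices to [b]. /p/ is a voiceless obstruent between vowels /i/ and /e/, so it voices to [b]. /p/ is a voiceless obstruent between vowels /e/ and /u/, so it voices to [b]. /bipuireipepuvo/ → bibuireibebuvo.
Rule 3 (intervocalic spirantization): /b/ is a stop between vowels /i/ and /u/, so it spirantizes to the fricative [v]. /b/ is a stop between vowels /i/ and /e/, so it spirantizes to the fricative [v]. /b/ is a stop between vowels /e/ and /u/, so it spirantizes to the fricative [v]. /bibuireibebuvo/ → bivuireivevuvo.
Rule 4 (final vowel raising): /o/ is a mid vowel in word-final position, so it raises to [u]. /bivuireivevuvo/ → bivuireivevuvu.

bivuireivevuvu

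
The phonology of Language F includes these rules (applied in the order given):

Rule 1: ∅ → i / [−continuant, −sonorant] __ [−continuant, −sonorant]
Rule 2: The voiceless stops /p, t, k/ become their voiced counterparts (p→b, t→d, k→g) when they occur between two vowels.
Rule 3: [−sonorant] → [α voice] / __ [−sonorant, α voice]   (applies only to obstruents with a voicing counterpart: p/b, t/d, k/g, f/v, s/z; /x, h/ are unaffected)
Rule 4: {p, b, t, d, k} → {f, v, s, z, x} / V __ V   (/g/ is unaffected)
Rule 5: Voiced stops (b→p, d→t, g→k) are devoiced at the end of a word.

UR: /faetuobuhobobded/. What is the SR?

Rule 1 (stop-cluster i-epenthesis): /b/ and /d/ form a stop–stop cluster, so [i] is inserted between them. /faetuobuhobobded/ → faetuobuhobobided.
Rule 2 (intervocalic voicing): /t/ is a voiceless stop between vowels /e/ and /u/, so it voices to [d]. /faetuobuhobobided/ → faeduobuhobobided.
Rule 3 (regressive voicing assimilation): no segment meets the environment; /faeduobuhobobided/ is unchanged.
Rule 4 (intervocalic spirantization): /d/ is a stop between vowels /e/ and /u/, so it spirantizes to the fricative [z]. /b/ is a stop between vowels /o/ and /u/, so it spirantizes to the fricative [v]. /b/ is a stop between vowels /o/ and /o/, so it spirantizes to the fricative [v]. /b/ is a stop between vowels /o/ and /i/, so it spirantizes to the fricative [v]. /d/ is a stop between vowels /i/ and /e/, so it spirantizes to the fricative [z]. /faeduobuhobobided/ → faezuovuhovovized.
Rule 5 (final devoicing): /d/ is a voiced stop in word-final position, so it devoices to [t]. /faezuovuhovovized/ → faezuovuhovovizet.

faezuovuhovovizet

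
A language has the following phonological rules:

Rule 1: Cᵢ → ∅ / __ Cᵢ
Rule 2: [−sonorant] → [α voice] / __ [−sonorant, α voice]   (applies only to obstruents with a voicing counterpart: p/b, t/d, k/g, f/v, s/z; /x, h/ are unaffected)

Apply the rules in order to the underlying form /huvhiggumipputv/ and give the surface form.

Rule 1 (degemination): /gg/ is a geminate; the first /g/ deletes. /pp/ is a geminate; the first /p/ deletes. /huvhiggumipputv/ → huvhigumiputv.
Rule 2 (regressive voicing assimilation): /v/ precedes the voiceless obstruent /h/, so it devoices to [f] by assimilation. /t/ precedes the voiced obstruent /v/, so it voices to [d] by assimilation. /huvhigumiputv/ → hufhigumipudv.

hufhigumipudv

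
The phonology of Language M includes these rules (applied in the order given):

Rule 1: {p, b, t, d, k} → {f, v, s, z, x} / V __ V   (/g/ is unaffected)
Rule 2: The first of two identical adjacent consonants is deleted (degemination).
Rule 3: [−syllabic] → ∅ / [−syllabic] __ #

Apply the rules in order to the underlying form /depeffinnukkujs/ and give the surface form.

Rule 1 (intervocalic spirantization): /p/ is a stop between vowels /e/ and /e/, so it spirantizes to the fricative [f]. /depeffinnukkujs/ → defeffinnukkujs.
Rule 2 (degemination): /ff/ is a geminate; the first /f/ deletes. /nn/ is a geminate; the first /n/ deletes. /kk/ is a geminate; the first /k/ deletes. /defeffinnukkujs/ → defefinukujs.
Rule 3 (final cluster simplification): /s/ is the second consonant of a word-final cluster /js/, so it deletes. /defefinukujs/ → defefinukuj.

defefinukuj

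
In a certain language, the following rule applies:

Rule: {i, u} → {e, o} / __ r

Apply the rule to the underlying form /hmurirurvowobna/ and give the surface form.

hmorerorvowobna

/u/ is a high vowel immediately before /r/, so it lowers to [o].
/i/ is a high vowel immediately before /r/, so it lowers to [e].
/u/ is a high vowel immediately before /r/, so it lowers to [o].
Surface form: [hmorerorvowobna].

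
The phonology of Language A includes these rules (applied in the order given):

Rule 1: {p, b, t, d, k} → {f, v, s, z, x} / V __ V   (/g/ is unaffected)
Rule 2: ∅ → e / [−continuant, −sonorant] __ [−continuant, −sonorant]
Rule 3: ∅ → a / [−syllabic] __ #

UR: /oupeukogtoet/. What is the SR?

Rule 1 (intervocalic spirantization): /p/ is a stop between vowels /u/ and /e/, so it spirantizes to the fricative [f]. /k/ is a stop between vowels /u/ and /o/, so it spirantizes to the fricative [x]. /oupeukogtoet/ → oufeuxogtoet.
Rule 2 (stop-cluster e-epenthesis): /g/ and /t/ form a stop–stop cluster, so [e] is inserted between them. /oufeuxogtoet/ → oufeuxogetoet.
Rule 3 (final a-epenthesis): the form ends in the consonant /t/, so [a] is inserted word-finally. /oufeuxogetoet/ → oufeuxogetoeta.

oufeuxogetoeta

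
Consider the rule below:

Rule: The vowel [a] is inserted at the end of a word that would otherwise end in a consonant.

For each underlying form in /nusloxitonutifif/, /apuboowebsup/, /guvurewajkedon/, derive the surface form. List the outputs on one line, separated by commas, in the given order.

nusloxitonutififa, apuboowebsupa, guvurewajkedona

/nusloxitonutifif/: the form ends in the consonant /f/, so [a] is inserted word-finally. → [nusloxitonutififa].
/apuboowebsup/: the form ends in the consonant /p/, so [a] is inserted word-finally. → [apuboowebsupa].
/guvurewajkedon/: the form ends in the consonant /n/, so [a] is inserted word-finally. → [guvurewajkedona].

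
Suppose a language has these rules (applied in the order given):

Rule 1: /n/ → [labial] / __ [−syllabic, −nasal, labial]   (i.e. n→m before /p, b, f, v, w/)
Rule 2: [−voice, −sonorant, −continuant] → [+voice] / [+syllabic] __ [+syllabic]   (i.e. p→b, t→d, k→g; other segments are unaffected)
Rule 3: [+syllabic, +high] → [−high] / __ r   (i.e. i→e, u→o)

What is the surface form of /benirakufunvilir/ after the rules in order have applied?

beneragufumviler

Rule 1 (nasal place assimilation): /n/ precedes the labial consonant /v/, so it assimilates in place to [m]. /benirakufunvilir/ → benirakufumvilir.
Rule 2 (intervocalic voicing): /k/ is a voiceless stop between vowels /a/ and /u/, so it voices to [g]. /benirakufumvilir/ → beniragufumvilir.
Rule 3 (pre-rhotic lowering): /i/ is a high vowel immediately before /r/, so it lowers to [e]. /i/ is a high vowel immediately before /r/, so it lowers to [e]. /beniragufumvilir/ → beneragufumviler.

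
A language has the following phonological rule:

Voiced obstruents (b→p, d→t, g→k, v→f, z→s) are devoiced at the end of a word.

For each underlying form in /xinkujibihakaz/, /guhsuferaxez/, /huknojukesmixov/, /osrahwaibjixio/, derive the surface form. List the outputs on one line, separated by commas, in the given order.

/xinkujibihakaz/: /z/ is a voiced obstruent in word-final position, so it devoices to [s]. → [xinkujibihakas].
/guhsuferaxez/: /z/ is a voiced obstruent in word-final position, so it devoices to [s]. → [guhsuferaxes].
/huknojukesmixov/: /v/ is a voiced obstruent in word-final position, so it devoices to [f]. → [huknojukesmixof].
/osrahwaibjixio/: the rule's environment is not met; surfaces unchanged as [osrahwaibjixio].

xinkujibihakas, guhsuferaxes, huknojukesmixof, osrahwaibjixio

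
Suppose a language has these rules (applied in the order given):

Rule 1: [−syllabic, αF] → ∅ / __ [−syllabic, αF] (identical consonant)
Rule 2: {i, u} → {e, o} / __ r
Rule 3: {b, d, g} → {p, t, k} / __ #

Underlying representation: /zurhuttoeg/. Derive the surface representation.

Rule 1 (degemination): /tt/ is a geminate; the first /t/ deletes. /zurhuttoeg/ → zurhutoeg.
Rule 2 (pre-rhotic lowering): /u/ is a high vowel immediately before /r/, so it lowers to [o]. /zurhutoeg/ → zorhutoeg.
Rule 3 (final devoicing): /g/ is a voiced stop in word-final position, so it devoices to [k]. /zorhutoeg/ → zorhutoek.

zorhutoek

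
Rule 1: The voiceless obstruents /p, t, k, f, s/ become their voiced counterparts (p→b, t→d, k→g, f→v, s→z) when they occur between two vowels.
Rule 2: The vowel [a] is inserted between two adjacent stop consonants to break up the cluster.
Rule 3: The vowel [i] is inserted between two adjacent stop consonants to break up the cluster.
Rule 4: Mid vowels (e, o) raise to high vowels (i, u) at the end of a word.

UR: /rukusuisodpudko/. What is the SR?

Rule 1 (intervocalic voicing): /k/ is a voiceless obstruent between vowels /u/ and /u/, so it voices to [g]. /s/ is a voiceless obstruent between vowels /u/ and /u/, so it voices to [z]. /s/ is a voiceless obstruent between vowels /i/ and /o/, so it voices to [z]. /rukusuisodpudko/ → ruguzuizodpudko.
Rule 2 (stop-cluster a-epenthesis): /d/ and /p/ form a stop–stop cluster, so [a] is inserted between them. /d/ and /k/ form a stop–stop cluster, so [a] is inserted between them. /ruguzuizodpudko/ → ruguzuizodapudako.
Rule 3 (stop-cluster i-epenthesis): no segment meets the environment; /ruguzuizodapudako/ is unchanged.
Rule 4 (final vowel raising): /o/ is a mid vowel in word-final position, so it raises to [u]. /ruguzuizodapudako/ → ruguzuizodapudaku.

ruguzuizodapudaku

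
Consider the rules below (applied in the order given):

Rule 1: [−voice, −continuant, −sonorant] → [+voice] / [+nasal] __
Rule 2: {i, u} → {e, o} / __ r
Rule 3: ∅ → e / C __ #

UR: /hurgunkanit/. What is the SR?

Rule 1 (post-nasal voicing): /k/ is a voiceless stop immediately after the nasal /n/, so it voices to [g]. /hurgunkanit/ → hurgunganit.
Rule 2 (pre-rhotic lowering): /u/ is a high vowel immediately before /r/, so it lowers to [o]. /hurgunganit/ → horgunganit.
Rule 3 (final e-epenthesis): the form ends in the consonant /t/, so [e] is inserted word-finally. /horgunganit/ → horgunganite.

horgunganite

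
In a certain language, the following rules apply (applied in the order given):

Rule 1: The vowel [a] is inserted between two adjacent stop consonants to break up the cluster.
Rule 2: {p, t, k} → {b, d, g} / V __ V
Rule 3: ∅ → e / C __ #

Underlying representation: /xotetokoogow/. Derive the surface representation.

Rule 1 (stop-cluster a-epenthesis): no segment meets the environment; /xotetokoogow/ is unchanged.
Rule 2 (intervocalic voicing): /t/ is a voiceless stop between vowels /o/ and /e/, so it voices to [d]. /t/ is a voiceless stop between vowels /e/ and /o/, so it voices to [d]. /k/ is a voiceless stop between vowels /o/ and /o/, so it voices to [g]. /xotetokoogow/ → xodedogoogow.
Rule 3 (final e-epenthesis): the form ends in the consonant /w/, so [e] is inserted word-finally. /xodedogoogow/ → xodedogoogowe.

xodedogoogowe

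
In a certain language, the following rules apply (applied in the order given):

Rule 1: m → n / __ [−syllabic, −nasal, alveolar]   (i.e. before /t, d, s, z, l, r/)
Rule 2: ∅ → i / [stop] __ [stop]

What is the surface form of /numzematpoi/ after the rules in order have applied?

nunzematipoi

Rule 1 (nasal place assimilation): /m/ precedes the alveolar consonant /z/, so it assimilates in place to [n]. /numzematpoi/ → nunzematpoi.
Rule 2 (stop-cluster i-epenthesis): /t/ and /p/ form a stop–stop cluster, so [i] is inserted between them. /nunzematpoi/ → nunzematipoi.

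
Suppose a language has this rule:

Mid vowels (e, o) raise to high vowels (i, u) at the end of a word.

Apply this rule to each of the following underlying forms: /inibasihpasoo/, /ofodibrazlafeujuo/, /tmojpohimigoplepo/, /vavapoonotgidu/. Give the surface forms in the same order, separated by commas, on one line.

inibasihpasou, ofodibrazlafeujuu, tmojpohimigoplepu, vavapoonotgidu

/inibasihpasoo/: /o/ is a mid vowel in word-final position, so it raises to [u]. → [inibasihpasou].
/ofodibrazlafeujuo/: /o/ is a mid vowel in word-final position, so it raises to [u]. → [ofodibrazlafeujuu].
/tmojpohimigoplepo/: /o/ is a mid vowel in word-final position, so it raises to [u]. → [tmojpohimigoplepu].
/vavapoonotgidu/: the rule's environment is not met; surfaces unchanged as [vavapoonotgidu].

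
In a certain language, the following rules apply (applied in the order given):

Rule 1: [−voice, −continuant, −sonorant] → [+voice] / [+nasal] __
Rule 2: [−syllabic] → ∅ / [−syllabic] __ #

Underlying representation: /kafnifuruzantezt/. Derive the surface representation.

kafnifuruzandez

Rule 1 (post-nasal voicing): /t/ is a voiceless stop immediately after the nasal /n/, so it voices to [d]. /kafnifuruzantezt/ → kafnifuruzandezt.
Rule 2 (final cluster simplification): /t/ is the second consonant of a word-final cluster /zt/, so it deletes. /kafnifuruzandezt/ → kafnifuruzandez.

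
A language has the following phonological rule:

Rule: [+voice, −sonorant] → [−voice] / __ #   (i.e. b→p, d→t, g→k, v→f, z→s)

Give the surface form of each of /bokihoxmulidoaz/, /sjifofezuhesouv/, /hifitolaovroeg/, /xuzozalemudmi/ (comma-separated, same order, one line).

bokihoxmulidoas, sjifofezuhesouf, hifitolaovroek, xuzozalemudmi

/bokihoxmulidoaz/: /z/ is a voiced obstruent in word-final position, so it devoices to [s]. → [bokihoxmulidoas].
/sjifofezuhesouv/: /v/ is a voiced obstruent in word-final position, so it devoices to [f]. → [sjifofezuhesouf].
/hifitolaovroeg/: /g/ is a voiced obstruent in word-final position, so it devoices to [k]. → [hifitolaovroek].
/xuzozalemudmi/: the rule's environment is not met; surfaces unchanged as [xuzozalemudmi].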